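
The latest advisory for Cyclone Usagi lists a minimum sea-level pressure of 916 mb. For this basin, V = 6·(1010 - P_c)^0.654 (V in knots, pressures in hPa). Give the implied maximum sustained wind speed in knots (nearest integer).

117 kt

ΔP = 1010 − 916 = 94 mb.
94^0.654 ≈ 19.518.
V ≈ 6 × 19.518 ≈ 117.1 kt.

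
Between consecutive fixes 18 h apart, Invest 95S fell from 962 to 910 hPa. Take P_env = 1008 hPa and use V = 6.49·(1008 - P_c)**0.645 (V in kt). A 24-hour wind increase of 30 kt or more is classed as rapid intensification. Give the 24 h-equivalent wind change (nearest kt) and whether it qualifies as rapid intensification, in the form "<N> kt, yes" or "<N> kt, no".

V₁: ΔP = 46, V ≈ 6.49 × 46^0.645 ≈ 76.69 kt.
V₂: ΔP = 98, V ≈ 6.49 × 98^0.645 ≈ 124.91 kt.
ΔV over 18 h = 48.22 kt → 24 h equivalent = 48.22 × 24/18 ≈ 64.29 kt.
64 kt ≥ 30 kt ⇒ rapid intensification.

64 kt, yes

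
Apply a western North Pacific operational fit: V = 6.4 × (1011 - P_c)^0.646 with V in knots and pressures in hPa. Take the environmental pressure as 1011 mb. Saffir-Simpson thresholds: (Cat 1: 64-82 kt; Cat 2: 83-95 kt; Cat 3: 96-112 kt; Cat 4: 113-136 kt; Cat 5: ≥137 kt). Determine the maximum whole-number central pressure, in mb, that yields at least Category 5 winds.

896 mb

Category 5 begins at V = 137 kt.
Required ΔP = (137/6.4)^(1/0.646) = 21.406^1.548 ≈ 114.73 mb.
P_c ≤ 1011 − 114.73 = 896.27, so the highest integer P_c is 896 mb.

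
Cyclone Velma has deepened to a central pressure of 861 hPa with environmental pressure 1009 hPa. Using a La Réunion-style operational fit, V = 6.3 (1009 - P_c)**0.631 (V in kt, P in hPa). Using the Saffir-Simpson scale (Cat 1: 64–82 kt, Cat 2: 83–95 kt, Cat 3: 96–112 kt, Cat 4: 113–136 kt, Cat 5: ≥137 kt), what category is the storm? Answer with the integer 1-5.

5

ΔP = 1009 − 861 = 148 hPa.
V ≈ 6.3 × 148^0.631 = 6.3 × 23.41 ≈ 147 kt.
147 kt falls in the Category 5 band.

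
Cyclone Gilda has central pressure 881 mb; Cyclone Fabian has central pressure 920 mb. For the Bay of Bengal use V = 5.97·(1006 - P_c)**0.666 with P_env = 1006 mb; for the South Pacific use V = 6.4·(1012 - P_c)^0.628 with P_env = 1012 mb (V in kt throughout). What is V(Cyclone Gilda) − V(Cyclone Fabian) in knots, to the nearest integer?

39 kt

Cyclone Gilda: ΔP = 125; V ≈ 5.97 × 125^0.666 ≈ 148.77 kt.
Cyclone Fabian: ΔP = 92; V ≈ 6.4 × 92^0.628 ≈ 109.51 kt.
Difference ≈ 148.77 − 109.51 = 39.26 → 39 kt.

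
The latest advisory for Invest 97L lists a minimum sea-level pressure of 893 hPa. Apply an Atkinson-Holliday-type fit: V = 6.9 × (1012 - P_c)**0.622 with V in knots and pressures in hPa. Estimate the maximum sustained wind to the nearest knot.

135 kt

ΔP = 1012 − 893 = 119 hPa.
119^0.622 ≈ 19.543.
V ≈ 6.9 × 19.543 ≈ 134.8 kt.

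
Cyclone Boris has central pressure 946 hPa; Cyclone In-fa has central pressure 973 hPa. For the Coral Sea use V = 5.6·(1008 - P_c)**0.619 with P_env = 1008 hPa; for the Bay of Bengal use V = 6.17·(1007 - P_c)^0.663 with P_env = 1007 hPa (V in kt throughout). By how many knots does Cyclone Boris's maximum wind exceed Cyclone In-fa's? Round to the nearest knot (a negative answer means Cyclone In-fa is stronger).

Cyclone Boris: ΔP = 62; V ≈ 5.6 × 62^0.619 ≈ 72.06 kt.
Cyclone In-fa: ΔP = 34; V ≈ 6.17 × 34^0.663 ≈ 63.92 kt.
Difference ≈ 72.06 − 63.92 = 8.14 → 8 kt.

8 kt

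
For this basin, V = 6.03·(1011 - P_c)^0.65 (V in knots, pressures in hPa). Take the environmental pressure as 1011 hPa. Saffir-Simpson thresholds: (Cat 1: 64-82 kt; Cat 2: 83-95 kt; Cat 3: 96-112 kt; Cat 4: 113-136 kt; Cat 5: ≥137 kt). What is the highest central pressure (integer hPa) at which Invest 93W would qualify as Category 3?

Category 3 begins at V = 96 kt.
Required ΔP = (96/6.03)^(1/0.65) = 15.920^1.538 ≈ 70.66 hPa.
P_c ≤ 1011 − 70.66 = 940.34, so the highest integer P_c is 940 hPa.

940 hPa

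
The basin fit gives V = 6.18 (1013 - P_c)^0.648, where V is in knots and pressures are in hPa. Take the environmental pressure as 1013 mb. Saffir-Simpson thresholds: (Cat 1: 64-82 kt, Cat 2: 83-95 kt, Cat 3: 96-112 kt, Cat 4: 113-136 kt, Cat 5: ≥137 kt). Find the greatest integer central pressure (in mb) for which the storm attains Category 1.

Category 1 begins at V = 64 kt.
Required ΔP = (64/6.18)^(1/0.648) = 10.356^1.543 ≈ 36.87 mb.
P_c ≤ 1013 − 36.87 = 976.13, so the highest integer P_c is 976 mb.

976 mb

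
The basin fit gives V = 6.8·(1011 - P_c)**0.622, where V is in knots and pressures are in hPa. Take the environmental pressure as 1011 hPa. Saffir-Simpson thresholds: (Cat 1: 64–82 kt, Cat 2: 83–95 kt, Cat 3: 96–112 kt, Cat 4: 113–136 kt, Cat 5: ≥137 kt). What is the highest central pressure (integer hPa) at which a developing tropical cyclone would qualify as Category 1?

Category 1 begins at V = 64 kt.
Required ΔP = (64/6.8)^(1/0.622) = 9.412^1.608 ≈ 36.76 hPa.
P_c ≤ 1011 − 36.76 = 974.24, so the highest integer P_c is 974 hPa.

974 hPa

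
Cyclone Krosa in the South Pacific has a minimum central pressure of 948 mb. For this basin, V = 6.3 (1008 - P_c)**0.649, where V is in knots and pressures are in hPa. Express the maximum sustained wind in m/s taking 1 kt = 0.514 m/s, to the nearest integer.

46 m/s

ΔP = 1008 − 948 = 60 mb.
V ≈ 6.3 × 60^0.649 = 6.3 × 14.257 ≈ 89.817 kt.
89.817 × 0.514 ≈ 46.17 m/s → 46 m/s.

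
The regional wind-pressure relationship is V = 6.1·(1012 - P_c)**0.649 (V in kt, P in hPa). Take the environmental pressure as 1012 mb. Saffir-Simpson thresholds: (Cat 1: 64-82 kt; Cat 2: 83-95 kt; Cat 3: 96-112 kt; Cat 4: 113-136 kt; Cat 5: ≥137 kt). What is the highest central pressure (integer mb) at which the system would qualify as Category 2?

956 mb

Category 2 begins at V = 83 kt.
Required ΔP = (83/6.1)^(1/0.649) = 13.607^1.541 ≈ 55.84 mb.
P_c ≤ 1012 − 55.84 = 956.16, so the highest integer P_c is 956 mb.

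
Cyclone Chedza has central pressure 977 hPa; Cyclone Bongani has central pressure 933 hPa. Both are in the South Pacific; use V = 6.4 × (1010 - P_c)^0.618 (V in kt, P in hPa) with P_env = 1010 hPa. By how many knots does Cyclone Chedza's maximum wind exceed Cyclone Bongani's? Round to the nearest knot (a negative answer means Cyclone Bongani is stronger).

Cyclone Chedza: ΔP = 33; V ≈ 6.4 × 33^0.618 ≈ 55.54 kt.
Cyclone Bongani: ΔP = 77; V ≈ 6.4 × 77^0.618 ≈ 93.76 kt.
Difference ≈ 55.54 − 93.76 = -38.22 → -38 kt.

-38 kt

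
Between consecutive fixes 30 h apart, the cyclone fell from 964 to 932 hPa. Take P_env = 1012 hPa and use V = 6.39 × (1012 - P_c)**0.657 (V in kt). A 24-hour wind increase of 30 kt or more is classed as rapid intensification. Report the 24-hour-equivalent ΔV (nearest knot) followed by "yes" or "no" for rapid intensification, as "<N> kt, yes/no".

V₁: ΔP = 48, V ≈ 6.39 × 48^0.657 ≈ 81.30 kt.
V₂: ΔP = 80, V ≈ 6.39 × 80^0.657 ≈ 113.72 kt.
ΔV over 30 h = 32.42 kt → 24 h equivalent = 32.42 × 24/30 ≈ 25.94 kt.
26 kt < 30 kt ⇒ not rapid intensification.

26 kt, no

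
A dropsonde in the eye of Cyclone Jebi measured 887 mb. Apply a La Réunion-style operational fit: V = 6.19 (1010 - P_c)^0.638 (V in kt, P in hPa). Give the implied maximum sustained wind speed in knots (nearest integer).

ΔP = 1010 − 887 = 123 mb.
123^0.638 ≈ 21.546.
V ≈ 6.19 × 21.546 ≈ 133.4 kt.

133 kt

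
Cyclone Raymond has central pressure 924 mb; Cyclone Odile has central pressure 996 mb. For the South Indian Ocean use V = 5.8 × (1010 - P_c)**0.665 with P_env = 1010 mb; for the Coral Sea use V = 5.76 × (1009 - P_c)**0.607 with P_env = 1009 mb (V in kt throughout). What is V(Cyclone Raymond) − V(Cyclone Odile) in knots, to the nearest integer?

Cyclone Raymond: ΔP = 86; V ≈ 5.8 × 86^0.665 ≈ 112.17 kt.
Cyclone Odile: ΔP = 13; V ≈ 5.76 × 13^0.607 ≈ 27.33 kt.
Difference ≈ 112.17 − 27.33 = 84.84 → 85 kt.

85 kt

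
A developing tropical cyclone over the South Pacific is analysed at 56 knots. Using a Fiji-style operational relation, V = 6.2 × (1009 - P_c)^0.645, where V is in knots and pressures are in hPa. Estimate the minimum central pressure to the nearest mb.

ΔP = (V / 6.2)^(1/0.645) = (56/6.2)^1.550.
56/6.2 = 9.032; 9.032^1.550 ≈ 30.33 mb.
P_c = 1009 − 30.33 = 978.67 ≈ 979 mb.

979 mb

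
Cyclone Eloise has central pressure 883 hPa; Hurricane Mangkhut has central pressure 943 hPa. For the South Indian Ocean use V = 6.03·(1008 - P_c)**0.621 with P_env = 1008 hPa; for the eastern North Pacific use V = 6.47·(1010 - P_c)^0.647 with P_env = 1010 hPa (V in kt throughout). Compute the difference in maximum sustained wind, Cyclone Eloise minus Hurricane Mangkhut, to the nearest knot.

23 kt

Cyclone Eloise: ΔP = 125; V ≈ 6.03 × 125^0.621 ≈ 120.92 kt.
Hurricane Mangkhut: ΔP = 67; V ≈ 6.47 × 67^0.647 ≈ 98.26 kt.
Difference ≈ 120.92 − 98.26 = 22.66 → 23 kt.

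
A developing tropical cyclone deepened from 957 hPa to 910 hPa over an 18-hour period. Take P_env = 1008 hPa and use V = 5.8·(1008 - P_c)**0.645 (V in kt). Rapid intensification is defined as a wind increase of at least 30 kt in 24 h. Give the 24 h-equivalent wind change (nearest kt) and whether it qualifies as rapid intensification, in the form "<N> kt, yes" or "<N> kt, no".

51 kt, yes

V₁: ΔP = 51, V ≈ 5.8 × 51^0.645 ≈ 73.25 kt.
V₂: ΔP = 98, V ≈ 5.8 × 98^0.645 ≈ 111.63 kt.
ΔV over 18 h = 38.38 kt → 24 h equivalent = 38.38 × 24/18 ≈ 51.17 kt.
51 kt ≥ 30 kt ⇒ rapid intensification.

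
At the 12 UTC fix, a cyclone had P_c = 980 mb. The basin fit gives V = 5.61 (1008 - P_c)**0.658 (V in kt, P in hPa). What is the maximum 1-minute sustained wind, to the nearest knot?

50 kt

ΔP = 1008 − 980 = 28 mb.
28^0.658 ≈ 8.958.
V ≈ 5.61 × 8.958 ≈ 50.3 kt.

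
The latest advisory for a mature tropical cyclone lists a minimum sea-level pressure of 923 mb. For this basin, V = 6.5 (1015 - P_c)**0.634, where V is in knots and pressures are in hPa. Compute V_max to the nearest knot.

114 kt

ΔP = 1015 − 923 = 92 mb.
92^0.634 ≈ 17.581.
V ≈ 6.5 × 17.581 ≈ 114.3 kt.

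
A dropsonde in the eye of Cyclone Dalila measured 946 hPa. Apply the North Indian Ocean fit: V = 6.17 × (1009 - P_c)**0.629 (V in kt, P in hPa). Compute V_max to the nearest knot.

ΔP = 1009 − 946 = 63 hPa.
63^0.629 ≈ 13.545.
V ≈ 6.17 × 13.545 ≈ 83.6 kt.

84 kt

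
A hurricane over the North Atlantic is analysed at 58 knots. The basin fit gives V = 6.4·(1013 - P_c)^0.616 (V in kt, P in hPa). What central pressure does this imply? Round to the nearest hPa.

977 hPa

ΔP = (V / 6.4)^(1/0.616) = (58/6.4)^1.623.
58/6.4 = 9.062; 9.062^1.623 ≈ 35.81 hPa.
P_c = 1013 − 35.81 = 977.19 ≈ 977 hPa.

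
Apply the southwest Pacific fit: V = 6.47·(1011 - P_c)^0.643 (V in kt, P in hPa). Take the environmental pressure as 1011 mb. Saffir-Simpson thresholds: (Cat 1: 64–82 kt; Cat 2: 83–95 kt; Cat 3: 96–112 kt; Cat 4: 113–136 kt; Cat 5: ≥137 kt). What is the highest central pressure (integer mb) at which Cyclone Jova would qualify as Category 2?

958 mb

Category 2 begins at V = 83 kt.
Required ΔP = (83/6.47)^(1/0.643) = 12.828^1.555 ≈ 52.90 mb.
P_c ≤ 1011 − 52.90 = 958.10, so the highest integer P_c is 958 mb.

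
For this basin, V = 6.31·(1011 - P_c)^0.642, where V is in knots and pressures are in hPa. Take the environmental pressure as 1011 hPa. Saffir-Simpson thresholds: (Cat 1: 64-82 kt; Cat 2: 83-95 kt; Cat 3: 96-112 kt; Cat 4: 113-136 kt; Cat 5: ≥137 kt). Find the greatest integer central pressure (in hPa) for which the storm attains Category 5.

890 hPa

Category 5 begins at V = 137 kt.
Required ΔP = (137/6.31)^(1/0.642) = 21.712^1.558 ≈ 120.80 hPa.
P_c ≤ 1011 − 120.80 = 890.20, so the highest integer P_c is 890 hPa.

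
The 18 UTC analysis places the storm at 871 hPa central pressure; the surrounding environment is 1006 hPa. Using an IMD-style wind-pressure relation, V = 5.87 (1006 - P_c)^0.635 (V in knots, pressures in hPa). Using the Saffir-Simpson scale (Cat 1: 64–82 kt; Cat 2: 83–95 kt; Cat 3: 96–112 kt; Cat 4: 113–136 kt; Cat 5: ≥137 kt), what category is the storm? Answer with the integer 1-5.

ΔP = 1006 − 871 = 135 hPa.
V ≈ 5.87 × 135^0.635 = 5.87 × 22.53 ≈ 132 kt.
132 kt falls in the Category 4 band.

4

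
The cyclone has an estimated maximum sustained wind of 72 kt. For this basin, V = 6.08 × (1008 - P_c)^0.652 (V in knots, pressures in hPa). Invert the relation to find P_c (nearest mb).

964 mb

ΔP = (V / 6.08)^(1/0.652) = (72/6.08)^1.534.
72/6.08 = 11.842; 11.842^1.534 ≈ 44.30 mb.
P_c = 1008 − 44.30 = 963.70 ≈ 964 mb.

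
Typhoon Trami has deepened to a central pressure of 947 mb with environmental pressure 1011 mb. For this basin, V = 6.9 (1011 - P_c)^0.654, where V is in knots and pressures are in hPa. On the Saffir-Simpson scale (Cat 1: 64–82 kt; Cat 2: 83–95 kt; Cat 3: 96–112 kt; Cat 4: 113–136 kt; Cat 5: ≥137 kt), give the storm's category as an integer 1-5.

ΔP = 1011 − 947 = 64 mb.
V ≈ 6.9 × 64^0.654 = 6.9 × 15.18 ≈ 105 kt.
105 kt falls in the Category 3 band.

3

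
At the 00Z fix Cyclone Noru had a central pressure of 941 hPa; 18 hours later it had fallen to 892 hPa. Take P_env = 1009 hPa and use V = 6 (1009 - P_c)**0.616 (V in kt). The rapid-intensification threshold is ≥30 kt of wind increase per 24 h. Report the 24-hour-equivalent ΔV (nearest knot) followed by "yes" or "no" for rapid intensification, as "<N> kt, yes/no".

V₁: ΔP = 68, V ≈ 6 × 68^0.616 ≈ 80.72 kt.
V₂: ΔP = 117, V ≈ 6 × 117^0.616 ≈ 112.76 kt.
ΔV over 18 h = 32.04 kt → 24 h equivalent = 32.04 × 24/18 ≈ 42.72 kt.
43 kt ≥ 30 kt ⇒ rapid intensification.

43 kt, yes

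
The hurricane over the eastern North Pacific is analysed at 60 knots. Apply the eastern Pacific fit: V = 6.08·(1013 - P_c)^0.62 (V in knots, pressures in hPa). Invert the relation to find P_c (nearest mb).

973 mb

ΔP = (V / 6.08)^(1/0.62) = (60/6.08)^1.613.
60/6.08 = 9.868; 9.868^1.613 ≈ 40.14 mb.
P_c = 1013 − 40.14 = 972.86 ≈ 973 mb.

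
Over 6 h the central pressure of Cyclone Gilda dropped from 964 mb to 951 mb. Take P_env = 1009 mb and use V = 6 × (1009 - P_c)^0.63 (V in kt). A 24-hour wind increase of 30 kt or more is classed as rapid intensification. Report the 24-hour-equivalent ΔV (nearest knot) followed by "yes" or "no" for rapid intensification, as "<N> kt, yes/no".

46 kt, yes

V₁: ΔP = 45, V ≈ 6 × 45^0.63 ≈ 66.02 kt.
V₂: ΔP = 58, V ≈ 6 × 58^0.63 ≈ 77.47 kt.
ΔV over 6 h = 11.45 kt → 24 h equivalent = 11.45 × 24/6 ≈ 45.80 kt.
46 kt ≥ 30 kt ⇒ rapid intensification.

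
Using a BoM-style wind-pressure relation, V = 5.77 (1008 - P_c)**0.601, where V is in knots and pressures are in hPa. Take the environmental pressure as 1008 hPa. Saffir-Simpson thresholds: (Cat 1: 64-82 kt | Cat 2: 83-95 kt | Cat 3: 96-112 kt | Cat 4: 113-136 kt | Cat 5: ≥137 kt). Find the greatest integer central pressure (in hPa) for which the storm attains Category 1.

953 hPa

Category 1 begins at V = 64 kt.
Required ΔP = (64/5.77)^(1/0.601) = 11.092^1.664 ≈ 54.80 hPa.
P_c ≤ 1008 − 54.80 = 953.20, so the highest integer P_c is 953 hPa.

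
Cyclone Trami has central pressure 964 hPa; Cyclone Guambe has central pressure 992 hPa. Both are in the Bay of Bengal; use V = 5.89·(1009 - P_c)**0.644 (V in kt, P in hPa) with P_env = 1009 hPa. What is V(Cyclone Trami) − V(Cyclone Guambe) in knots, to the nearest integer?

32 kt

Cyclone Trami: ΔP = 45; V ≈ 5.89 × 45^0.644 ≈ 68.36 kt.
Cyclone Guambe: ΔP = 17; V ≈ 5.89 × 17^0.644 ≈ 36.52 kt.
Difference ≈ 68.36 − 36.52 = 31.84 → 32 kt.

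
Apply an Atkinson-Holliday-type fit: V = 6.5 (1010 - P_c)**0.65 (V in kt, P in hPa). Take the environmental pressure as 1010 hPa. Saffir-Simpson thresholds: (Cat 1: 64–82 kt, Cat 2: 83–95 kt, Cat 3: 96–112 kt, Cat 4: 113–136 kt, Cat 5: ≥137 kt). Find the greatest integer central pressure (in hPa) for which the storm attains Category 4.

Category 4 begins at V = 113 kt.
Required ΔP = (113/6.5)^(1/0.65) = 17.385^1.538 ≈ 80.90 hPa.
P_c ≤ 1010 − 80.90 = 929.10, so the highest integer P_c is 929 hPa.

929 hPa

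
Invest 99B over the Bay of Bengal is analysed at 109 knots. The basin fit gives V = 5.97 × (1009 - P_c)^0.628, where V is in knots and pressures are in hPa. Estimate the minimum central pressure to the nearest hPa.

ΔP = (V / 5.97)^(1/0.628) = (109/5.97)^1.592.
109/5.97 = 18.258; 18.258^1.592 ≈ 102.02 hPa.
P_c = 1009 − 102.02 = 906.98 ≈ 907 hPa.

907 hPa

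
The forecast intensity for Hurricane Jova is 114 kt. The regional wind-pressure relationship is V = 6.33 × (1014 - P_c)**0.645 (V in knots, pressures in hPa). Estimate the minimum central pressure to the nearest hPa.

ΔP = (V / 6.33)^(1/0.645) = (114/6.33)^1.550.
114/6.33 = 18.009; 18.009^1.550 ≈ 88.41 hPa.
P_c = 1014 − 88.41 = 925.59 ≈ 926 hPa.

926 hPa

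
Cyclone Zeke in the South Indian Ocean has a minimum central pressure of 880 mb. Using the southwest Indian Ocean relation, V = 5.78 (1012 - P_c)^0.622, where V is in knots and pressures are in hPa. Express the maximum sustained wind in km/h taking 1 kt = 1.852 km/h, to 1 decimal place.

ΔP = 1012 − 880 = 132 mb.
V ≈ 5.78 × 132^0.622 = 5.78 × 20.845 ≈ 120.483 kt.
120.483 × 1.852 ≈ 223.13 km/h → 223.1 km/h.

223.1 km/h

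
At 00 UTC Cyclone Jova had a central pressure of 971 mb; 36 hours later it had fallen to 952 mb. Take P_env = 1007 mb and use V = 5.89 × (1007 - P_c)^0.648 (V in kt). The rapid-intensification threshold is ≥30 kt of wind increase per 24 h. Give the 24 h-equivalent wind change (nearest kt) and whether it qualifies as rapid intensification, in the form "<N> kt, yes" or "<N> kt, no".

13 kt, no

V₁: ΔP = 36, V ≈ 5.89 × 36^0.648 ≈ 60.06 kt.
V₂: ΔP = 55, V ≈ 5.89 × 55^0.648 ≈ 79.04 kt.
ΔV over 36 h = 18.98 kt → 24 h equivalent = 18.98 × 24/36 ≈ 12.65 kt.
13 kt < 30 kt ⇒ not rapid intensification.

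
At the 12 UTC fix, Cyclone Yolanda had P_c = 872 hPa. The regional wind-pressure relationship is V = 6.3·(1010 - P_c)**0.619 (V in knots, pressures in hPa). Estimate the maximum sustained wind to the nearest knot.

133 kt

ΔP = 1010 − 872 = 138 hPa.
138^0.619 ≈ 21.115.
V ≈ 6.3 × 21.115 ≈ 133.0 kt.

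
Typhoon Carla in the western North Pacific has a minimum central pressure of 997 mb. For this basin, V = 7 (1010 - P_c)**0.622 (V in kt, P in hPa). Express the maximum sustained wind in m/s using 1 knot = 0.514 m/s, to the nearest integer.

18 m/s

ΔP = 1010 − 997 = 13 mb.
V ≈ 7 × 13^0.622 = 7 × 4.930 ≈ 34.512 kt.
34.512 × 0.514 ≈ 17.74 m/s → 18 m/s.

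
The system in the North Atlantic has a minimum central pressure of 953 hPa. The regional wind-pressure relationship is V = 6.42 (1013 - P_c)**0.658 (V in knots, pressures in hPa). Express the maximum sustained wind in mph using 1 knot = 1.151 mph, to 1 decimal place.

109.3 mph

ΔP = 1013 − 953 = 60 hPa.
V ≈ 6.42 × 60^0.658 = 6.42 × 14.792 ≈ 94.964 kt.
94.964 × 1.151 ≈ 109.30 mph → 109.3 mph.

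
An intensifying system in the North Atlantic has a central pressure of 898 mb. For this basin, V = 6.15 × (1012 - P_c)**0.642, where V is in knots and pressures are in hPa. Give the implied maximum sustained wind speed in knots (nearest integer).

129 kt

ΔP = 1012 − 898 = 114 mb.
114^0.642 ≈ 20.919.
V ≈ 6.15 × 20.919 ≈ 128.6 kt.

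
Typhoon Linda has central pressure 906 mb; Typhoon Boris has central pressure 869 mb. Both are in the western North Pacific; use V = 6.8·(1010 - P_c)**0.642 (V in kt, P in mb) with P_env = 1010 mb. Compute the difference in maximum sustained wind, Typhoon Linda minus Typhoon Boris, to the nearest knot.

Typhoon Linda: ΔP = 104; V ≈ 6.8 × 104^0.642 ≈ 134.10 kt.
Typhoon Boris: ΔP = 141; V ≈ 6.8 × 141^0.642 ≈ 163.05 kt.
Difference ≈ 134.10 − 163.05 = -28.95 → -29 kt.

-29 kt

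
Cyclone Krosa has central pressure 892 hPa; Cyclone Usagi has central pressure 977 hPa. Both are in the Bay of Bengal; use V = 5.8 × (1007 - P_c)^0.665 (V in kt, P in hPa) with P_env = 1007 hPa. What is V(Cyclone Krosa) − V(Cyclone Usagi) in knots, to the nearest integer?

Cyclone Krosa: ΔP = 115; V ≈ 5.8 × 115^0.665 ≈ 136.08 kt.
Cyclone Usagi: ΔP = 30; V ≈ 5.8 × 30^0.665 ≈ 55.68 kt.
Difference ≈ 136.08 − 55.68 = 80.40 → 80 kt.

80 kt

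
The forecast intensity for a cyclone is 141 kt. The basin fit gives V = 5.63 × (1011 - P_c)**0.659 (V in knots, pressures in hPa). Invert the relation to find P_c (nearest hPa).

878 hPa

ΔP = (V / 5.63)^(1/0.659) = (141/5.63)^1.517.
141/5.63 = 25.044; 25.044^1.517 ≈ 132.58 hPa.
P_c = 1011 − 132.58 = 878.42 ≈ 878 hPa.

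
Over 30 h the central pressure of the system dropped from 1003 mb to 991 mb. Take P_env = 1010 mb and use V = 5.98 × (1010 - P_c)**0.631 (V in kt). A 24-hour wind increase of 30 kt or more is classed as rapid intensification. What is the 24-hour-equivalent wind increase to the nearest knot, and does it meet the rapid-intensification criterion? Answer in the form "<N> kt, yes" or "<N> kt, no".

14 kt, no

V₁: ΔP = 7, V ≈ 5.98 × 7^0.631 ≈ 20.42 kt.
V₂: ΔP = 19, V ≈ 5.98 × 19^0.631 ≈ 38.33 kt.
ΔV over 30 h = 17.91 kt → 24 h equivalent = 17.91 × 24/30 ≈ 14.33 kt.
14 kt < 30 kt ⇒ not rapid intensification.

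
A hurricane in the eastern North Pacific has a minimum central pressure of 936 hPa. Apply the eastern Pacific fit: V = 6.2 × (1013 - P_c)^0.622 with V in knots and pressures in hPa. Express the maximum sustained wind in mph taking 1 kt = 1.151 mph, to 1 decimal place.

106.4 mph

ΔP = 1013 − 936 = 77 hPa.
V ≈ 6.2 × 77^0.622 = 6.2 × 14.907 ≈ 92.425 kt.
92.425 × 1.151 ≈ 106.38 mph → 106.4 mph.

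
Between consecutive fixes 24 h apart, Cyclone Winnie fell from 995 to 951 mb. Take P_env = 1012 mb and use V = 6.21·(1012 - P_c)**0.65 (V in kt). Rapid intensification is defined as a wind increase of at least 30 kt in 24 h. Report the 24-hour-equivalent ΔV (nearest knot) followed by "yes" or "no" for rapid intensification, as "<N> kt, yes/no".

V₁: ΔP = 17, V ≈ 6.21 × 17^0.65 ≈ 39.16 kt.
V₂: ΔP = 61, V ≈ 6.21 × 61^0.65 ≈ 89.86 kt.
ΔV over 24 h = 50.70 kt → 24 h equivalent = 50.70 × 24/24 ≈ 50.70 kt.
51 kt ≥ 30 kt ⇒ rapid intensification.

51 kt, yes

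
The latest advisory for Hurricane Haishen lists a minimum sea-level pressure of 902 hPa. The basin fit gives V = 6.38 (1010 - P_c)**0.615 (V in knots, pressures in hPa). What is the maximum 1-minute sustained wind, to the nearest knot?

114 kt

ΔP = 1010 − 902 = 108 hPa.
108^0.615 ≈ 17.806.
V ≈ 6.38 × 17.806 ≈ 113.6 kt.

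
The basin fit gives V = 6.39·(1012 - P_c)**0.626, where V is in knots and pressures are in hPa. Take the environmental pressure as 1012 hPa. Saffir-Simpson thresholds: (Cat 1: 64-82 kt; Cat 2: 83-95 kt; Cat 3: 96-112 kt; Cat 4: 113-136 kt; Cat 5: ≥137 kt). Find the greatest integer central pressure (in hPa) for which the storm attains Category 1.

972 hPa

Category 1 begins at V = 64 kt.
Required ΔP = (64/6.39)^(1/0.626) = 10.016^1.597 ≈ 39.68 hPa.
P_c ≤ 1012 − 39.68 = 972.32, so the highest integer P_c is 972 hPa.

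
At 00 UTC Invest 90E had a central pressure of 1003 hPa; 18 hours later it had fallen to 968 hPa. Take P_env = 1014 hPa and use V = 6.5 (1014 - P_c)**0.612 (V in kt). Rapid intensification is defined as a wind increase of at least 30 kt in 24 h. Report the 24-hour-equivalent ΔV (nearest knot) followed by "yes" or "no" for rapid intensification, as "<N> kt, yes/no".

V₁: ΔP = 11, V ≈ 6.5 × 11^0.612 ≈ 28.20 kt.
V₂: ΔP = 46, V ≈ 6.5 × 46^0.612 ≈ 67.69 kt.
ΔV over 18 h = 39.49 kt → 24 h equivalent = 39.49 × 24/18 ≈ 52.65 kt.
53 kt ≥ 30 kt ⇒ rapid intensification.

53 kt, yes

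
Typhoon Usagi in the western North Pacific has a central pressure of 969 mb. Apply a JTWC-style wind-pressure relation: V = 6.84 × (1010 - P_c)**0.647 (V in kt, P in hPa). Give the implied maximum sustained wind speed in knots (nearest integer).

ΔP = 1010 − 969 = 41 mb.
41^0.647 ≈ 11.053.
V ≈ 6.84 × 11.053 ≈ 75.6 kt.

76 kt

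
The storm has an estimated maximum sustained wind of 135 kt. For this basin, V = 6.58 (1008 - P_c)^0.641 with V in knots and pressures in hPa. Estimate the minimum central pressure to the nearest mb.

ΔP = (V / 6.58)^(1/0.641) = (135/6.58)^1.560.
135/6.58 = 20.517; 20.517^1.560 ≈ 111.42 mb.
P_c = 1008 − 111.42 = 896.58 ≈ 897 mb.

897 mb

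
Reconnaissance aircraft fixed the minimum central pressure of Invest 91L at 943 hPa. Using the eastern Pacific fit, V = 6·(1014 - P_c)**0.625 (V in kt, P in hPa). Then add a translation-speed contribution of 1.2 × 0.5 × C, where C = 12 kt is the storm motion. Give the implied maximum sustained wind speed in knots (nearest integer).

ΔP = 1014 − 943 = 71 hPa.
71^0.625 ≈ 14.356.
V ≈ 6 × 14.356 ≈ 86.1 kt.
Translation term: 1.2 × 0.5 × 12 = 7.2 kt.
Corrected V ≈ 93.3 kt → 93 kt.

93 kt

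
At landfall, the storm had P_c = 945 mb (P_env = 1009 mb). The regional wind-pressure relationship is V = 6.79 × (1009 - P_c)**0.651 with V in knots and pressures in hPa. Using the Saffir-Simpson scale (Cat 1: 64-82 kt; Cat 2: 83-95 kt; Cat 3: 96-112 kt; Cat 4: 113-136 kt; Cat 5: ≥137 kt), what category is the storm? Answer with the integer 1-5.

ΔP = 1009 − 945 = 64 mb.
V ≈ 6.79 × 64^0.651 = 6.79 × 14.99 ≈ 102 kt.
102 kt falls in the Category 3 band.

3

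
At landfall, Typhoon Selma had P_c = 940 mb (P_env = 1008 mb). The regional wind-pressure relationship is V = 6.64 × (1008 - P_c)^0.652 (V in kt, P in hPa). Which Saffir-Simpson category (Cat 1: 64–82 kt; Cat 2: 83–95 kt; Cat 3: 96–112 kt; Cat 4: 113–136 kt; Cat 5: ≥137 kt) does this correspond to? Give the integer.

3

ΔP = 1008 − 940 = 68 mb.
V ≈ 6.64 × 68^0.652 = 6.64 × 15.66 ≈ 104 kt.
104 kt falls in the Category 3 band.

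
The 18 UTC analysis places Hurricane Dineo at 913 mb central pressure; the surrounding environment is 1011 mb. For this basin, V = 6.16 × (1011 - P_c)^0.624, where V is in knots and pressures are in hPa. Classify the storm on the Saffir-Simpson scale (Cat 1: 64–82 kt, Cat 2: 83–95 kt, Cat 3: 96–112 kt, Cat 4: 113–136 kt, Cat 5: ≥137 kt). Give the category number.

3

ΔP = 1011 − 913 = 98 mb.
V ≈ 6.16 × 98^0.624 = 6.16 × 17.48 ≈ 108 kt.
108 kt falls in the Category 3 band.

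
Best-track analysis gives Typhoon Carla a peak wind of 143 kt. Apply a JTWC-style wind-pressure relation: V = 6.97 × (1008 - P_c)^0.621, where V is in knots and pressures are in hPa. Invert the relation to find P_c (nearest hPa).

878 hPa

ΔP = (V / 6.97)^(1/0.621) = (143/6.97)^1.610.
143/6.97 = 20.516; 20.516^1.610 ≈ 129.68 hPa.
P_c = 1008 − 129.68 = 878.32 ≈ 878 hPa.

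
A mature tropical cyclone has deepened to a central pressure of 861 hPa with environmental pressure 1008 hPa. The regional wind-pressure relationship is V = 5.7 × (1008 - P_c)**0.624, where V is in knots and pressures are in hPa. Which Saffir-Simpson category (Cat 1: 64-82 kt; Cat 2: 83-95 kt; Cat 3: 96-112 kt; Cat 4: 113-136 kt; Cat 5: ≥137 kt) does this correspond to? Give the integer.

ΔP = 1008 − 861 = 147 hPa.
V ≈ 5.7 × 147^0.624 = 5.7 × 22.51 ≈ 128 kt.
128 kt falls in the Category 4 band.

4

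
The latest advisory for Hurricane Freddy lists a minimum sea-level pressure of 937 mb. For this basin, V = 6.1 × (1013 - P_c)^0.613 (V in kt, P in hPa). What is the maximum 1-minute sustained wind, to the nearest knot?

87 kt

ΔP = 1013 − 937 = 76 mb.
76^0.613 ≈ 14.221.
V ≈ 6.1 × 14.221 ≈ 86.7 kt.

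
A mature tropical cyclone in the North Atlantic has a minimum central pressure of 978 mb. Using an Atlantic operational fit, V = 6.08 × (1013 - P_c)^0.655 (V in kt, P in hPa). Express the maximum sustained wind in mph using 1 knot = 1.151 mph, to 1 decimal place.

ΔP = 1013 − 978 = 35 mb.
V ≈ 6.08 × 35^0.655 = 6.08 × 10.265 ≈ 62.412 kt.
62.412 × 1.151 ≈ 71.84 mph → 71.8 mph.

71.8 mph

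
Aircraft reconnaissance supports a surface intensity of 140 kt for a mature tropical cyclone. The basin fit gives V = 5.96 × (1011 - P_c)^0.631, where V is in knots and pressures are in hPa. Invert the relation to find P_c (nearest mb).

862 mb

ΔP = (V / 5.96)^(1/0.631) = (140/5.96)^1.585.
140/5.96 = 23.490; 23.490^1.585 ≈ 148.78 mb.
P_c = 1011 − 148.78 = 862.22 ≈ 862 mb.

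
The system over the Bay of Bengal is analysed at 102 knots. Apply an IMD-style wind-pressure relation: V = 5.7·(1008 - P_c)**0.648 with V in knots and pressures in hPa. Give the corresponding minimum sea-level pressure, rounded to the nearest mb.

ΔP = (V / 5.7)^(1/0.648) = (102/5.7)^1.543.
102/5.7 = 17.895; 17.895^1.543 ≈ 85.75 mb.
P_c = 1008 − 85.75 = 922.25 ≈ 922 mb.

922 mb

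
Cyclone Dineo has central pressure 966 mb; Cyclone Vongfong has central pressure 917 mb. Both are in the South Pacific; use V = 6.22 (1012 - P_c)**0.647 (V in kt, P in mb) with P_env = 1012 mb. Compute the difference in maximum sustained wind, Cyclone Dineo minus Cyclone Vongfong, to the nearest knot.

-44 kt

Cyclone Dineo: ΔP = 46; V ≈ 6.22 × 46^0.647 ≈ 74.06 kt.
Cyclone Vongfong: ΔP = 95; V ≈ 6.22 × 95^0.647 ≈ 118.41 kt.
Difference ≈ 74.06 − 118.41 = -44.35 → -44 kt.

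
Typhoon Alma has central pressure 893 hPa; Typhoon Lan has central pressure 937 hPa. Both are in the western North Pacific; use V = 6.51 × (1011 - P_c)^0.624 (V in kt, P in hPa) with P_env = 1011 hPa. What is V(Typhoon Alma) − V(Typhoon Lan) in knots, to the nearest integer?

Typhoon Alma: ΔP = 118; V ≈ 6.51 × 118^0.624 ≈ 127.77 kt.
Typhoon Lan: ΔP = 74; V ≈ 6.51 × 74^0.624 ≈ 95.50 kt.
Difference ≈ 127.77 − 95.50 = 32.27 → 32 kt.

32 kt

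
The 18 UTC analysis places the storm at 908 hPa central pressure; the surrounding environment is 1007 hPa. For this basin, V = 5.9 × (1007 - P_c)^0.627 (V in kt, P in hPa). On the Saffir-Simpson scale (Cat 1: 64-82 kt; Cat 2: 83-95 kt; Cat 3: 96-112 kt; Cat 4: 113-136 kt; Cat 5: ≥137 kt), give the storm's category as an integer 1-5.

3

ΔP = 1007 − 908 = 99 hPa.
V ≈ 5.9 × 99^0.627 = 5.9 × 17.83 ≈ 105 kt.
105 kt falls in the Category 3 band.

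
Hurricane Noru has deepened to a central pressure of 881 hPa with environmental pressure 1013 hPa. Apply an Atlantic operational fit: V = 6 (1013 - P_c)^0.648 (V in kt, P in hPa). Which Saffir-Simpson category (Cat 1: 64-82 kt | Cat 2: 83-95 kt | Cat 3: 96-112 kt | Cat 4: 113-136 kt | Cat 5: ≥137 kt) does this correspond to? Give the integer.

ΔP = 1013 − 881 = 132 hPa.
V ≈ 6 × 132^0.648 = 6 × 23.67 ≈ 142 kt.
142 kt falls in the Category 5 band.

5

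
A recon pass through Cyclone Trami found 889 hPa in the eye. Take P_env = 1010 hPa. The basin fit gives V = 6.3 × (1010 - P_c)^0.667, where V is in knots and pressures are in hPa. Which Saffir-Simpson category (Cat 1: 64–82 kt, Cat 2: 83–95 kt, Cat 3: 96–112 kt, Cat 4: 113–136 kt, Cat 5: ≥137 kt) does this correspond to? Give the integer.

ΔP = 1010 − 889 = 121 hPa.
V ≈ 6.3 × 121^0.667 = 6.3 × 24.50 ≈ 154 kt.
154 kt falls in the Category 5 band.

5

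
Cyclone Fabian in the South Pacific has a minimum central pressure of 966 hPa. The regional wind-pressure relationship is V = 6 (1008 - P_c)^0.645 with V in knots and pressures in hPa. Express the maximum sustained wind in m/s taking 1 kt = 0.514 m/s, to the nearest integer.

34 m/s

ΔP = 1008 − 966 = 42 hPa.
V ≈ 6 × 42^0.645 = 6 × 11.143 ≈ 66.857 kt.
66.857 × 0.514 ≈ 34.36 m/s → 34 m/s.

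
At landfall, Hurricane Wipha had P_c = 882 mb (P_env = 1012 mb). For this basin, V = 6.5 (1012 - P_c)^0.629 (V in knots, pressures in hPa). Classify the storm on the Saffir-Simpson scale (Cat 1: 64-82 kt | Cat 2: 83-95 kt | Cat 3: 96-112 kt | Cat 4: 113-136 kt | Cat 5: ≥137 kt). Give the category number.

ΔP = 1012 − 882 = 130 mb.
V ≈ 6.5 × 130^0.629 = 6.5 × 21.36 ≈ 139 kt.
139 kt falls in the Category 5 band.

5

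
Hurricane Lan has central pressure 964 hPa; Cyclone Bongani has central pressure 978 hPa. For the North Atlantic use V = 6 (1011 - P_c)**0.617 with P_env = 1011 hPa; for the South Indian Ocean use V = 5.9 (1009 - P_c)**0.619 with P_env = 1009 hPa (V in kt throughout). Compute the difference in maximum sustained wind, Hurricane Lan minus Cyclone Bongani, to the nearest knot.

15 kt

Hurricane Lan: ΔP = 47; V ≈ 6 × 47^0.617 ≈ 64.54 kt.
Cyclone Bongani: ΔP = 31; V ≈ 5.9 × 31^0.619 ≈ 49.43 kt.
Difference ≈ 64.54 − 49.43 = 15.11 → 15 kt.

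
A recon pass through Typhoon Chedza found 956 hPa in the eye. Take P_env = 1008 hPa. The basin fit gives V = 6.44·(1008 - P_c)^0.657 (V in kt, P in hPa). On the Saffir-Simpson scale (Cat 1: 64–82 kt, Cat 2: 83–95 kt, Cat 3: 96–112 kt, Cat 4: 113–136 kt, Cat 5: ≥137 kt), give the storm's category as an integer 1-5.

ΔP = 1008 − 956 = 52 hPa.
V ≈ 6.44 × 52^0.657 = 6.44 × 13.41 ≈ 86 kt.
86 kt falls in the Category 2 band.

2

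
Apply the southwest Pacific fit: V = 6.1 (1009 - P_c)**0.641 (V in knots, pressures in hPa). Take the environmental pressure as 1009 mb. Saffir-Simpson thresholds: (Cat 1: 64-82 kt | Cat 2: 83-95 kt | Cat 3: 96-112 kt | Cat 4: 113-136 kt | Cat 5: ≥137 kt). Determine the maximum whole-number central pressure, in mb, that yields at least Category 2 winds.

Category 2 begins at V = 83 kt.
Required ΔP = (83/6.1)^(1/0.641) = 13.607^1.560 ≈ 58.71 mb.
P_c ≤ 1009 − 58.71 = 950.29, so the highest integer P_c is 950 mb.

950 mb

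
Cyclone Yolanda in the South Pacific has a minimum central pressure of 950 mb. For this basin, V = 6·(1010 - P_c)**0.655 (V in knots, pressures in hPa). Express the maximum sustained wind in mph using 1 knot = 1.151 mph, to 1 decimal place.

100.9 mph

ΔP = 1010 − 950 = 60 mb.
V ≈ 6 × 60^0.655 = 6 × 14.611 ≈ 87.668 kt.
87.668 × 1.151 ≈ 100.91 mph → 100.9 mph.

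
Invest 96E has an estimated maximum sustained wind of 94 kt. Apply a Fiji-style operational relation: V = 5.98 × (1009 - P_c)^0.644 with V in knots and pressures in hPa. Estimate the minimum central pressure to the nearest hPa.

937 hPa

ΔP = (V / 5.98)^(1/0.644) = (94/5.98)^1.553.
94/5.98 = 15.719; 15.719^1.553 ≈ 72.08 hPa.
P_c = 1009 − 72.08 = 936.92 ≈ 937 hPa.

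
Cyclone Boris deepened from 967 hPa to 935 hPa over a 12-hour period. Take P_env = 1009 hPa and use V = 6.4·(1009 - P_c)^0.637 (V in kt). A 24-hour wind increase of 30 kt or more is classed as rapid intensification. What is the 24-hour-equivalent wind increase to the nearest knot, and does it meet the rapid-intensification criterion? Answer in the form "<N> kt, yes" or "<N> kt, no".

60 kt, yes

V₁: ΔP = 42, V ≈ 6.4 × 42^0.637 ≈ 69.21 kt.
V₂: ΔP = 74, V ≈ 6.4 × 74^0.637 ≈ 99.28 kt.
ΔV over 12 h = 30.07 kt → 24 h equivalent = 30.07 × 24/12 ≈ 60.14 kt.
60 kt ≥ 30 kt ⇒ rapid intensification.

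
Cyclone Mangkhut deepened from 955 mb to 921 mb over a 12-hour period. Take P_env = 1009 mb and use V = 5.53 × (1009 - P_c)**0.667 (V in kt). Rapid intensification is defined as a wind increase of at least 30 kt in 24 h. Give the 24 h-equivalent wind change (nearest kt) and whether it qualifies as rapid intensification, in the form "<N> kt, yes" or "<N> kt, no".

61 kt, yes

V₁: ΔP = 54, V ≈ 5.53 × 54^0.667 ≈ 79.11 kt.
V₂: ΔP = 88, V ≈ 5.53 × 88^0.667 ≈ 109.57 kt.
ΔV over 12 h = 30.46 kt → 24 h equivalent = 30.46 × 24/12 ≈ 60.92 kt.
61 kt ≥ 30 kt ⇒ rapid intensification.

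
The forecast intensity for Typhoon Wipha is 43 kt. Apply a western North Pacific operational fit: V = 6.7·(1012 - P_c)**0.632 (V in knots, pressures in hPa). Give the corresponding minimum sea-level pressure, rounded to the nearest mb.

ΔP = (V / 6.7)^(1/0.632) = (43/6.7)^1.582.
43/6.7 = 6.418; 6.418^1.582 ≈ 18.95 mb.
P_c = 1012 − 18.95 = 993.05 ≈ 993 mb.

993 mb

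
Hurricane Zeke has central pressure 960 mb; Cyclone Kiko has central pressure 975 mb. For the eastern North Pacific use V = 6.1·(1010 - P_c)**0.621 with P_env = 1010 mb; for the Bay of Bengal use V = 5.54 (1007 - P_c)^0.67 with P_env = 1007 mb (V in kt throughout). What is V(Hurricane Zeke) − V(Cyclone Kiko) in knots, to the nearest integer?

Hurricane Zeke: ΔP = 50; V ≈ 6.1 × 50^0.621 ≈ 69.25 kt.
Cyclone Kiko: ΔP = 32; V ≈ 5.54 × 32^0.67 ≈ 56.49 kt.
Difference ≈ 69.25 − 56.49 = 12.76 → 13 kt.

13 kt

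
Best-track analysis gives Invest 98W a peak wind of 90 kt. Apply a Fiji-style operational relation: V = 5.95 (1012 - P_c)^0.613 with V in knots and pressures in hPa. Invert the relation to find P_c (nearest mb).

ΔP = (V / 5.95)^(1/0.613) = (90/5.95)^1.631.
90/5.95 = 15.126; 15.126^1.631 ≈ 84.04 mb.
P_c = 1012 − 84.04 = 927.96 ≈ 928 mb.

928 mb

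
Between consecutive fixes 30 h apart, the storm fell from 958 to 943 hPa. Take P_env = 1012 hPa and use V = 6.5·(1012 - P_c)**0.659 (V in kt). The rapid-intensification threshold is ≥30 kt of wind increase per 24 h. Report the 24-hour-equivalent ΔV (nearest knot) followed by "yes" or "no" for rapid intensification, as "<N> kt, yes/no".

V₁: ΔP = 54, V ≈ 6.5 × 54^0.659 ≈ 90.07 kt.
V₂: ΔP = 69, V ≈ 6.5 × 69^0.659 ≈ 105.86 kt.
ΔV over 30 h = 15.79 kt → 24 h equivalent = 15.79 × 24/30 ≈ 12.63 kt.
13 kt < 30 kt ⇒ not rapid intensification.

13 kt, no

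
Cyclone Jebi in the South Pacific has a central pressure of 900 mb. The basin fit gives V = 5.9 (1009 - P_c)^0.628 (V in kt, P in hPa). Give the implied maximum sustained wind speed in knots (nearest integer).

112 kt

ΔP = 1009 − 900 = 109 mb.
109^0.628 ≈ 19.033.
V ≈ 5.9 × 19.033 ≈ 112.3 kt.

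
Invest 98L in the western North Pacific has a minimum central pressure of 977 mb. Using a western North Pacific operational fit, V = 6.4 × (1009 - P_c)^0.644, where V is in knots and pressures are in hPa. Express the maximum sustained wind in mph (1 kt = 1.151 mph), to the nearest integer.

69 mph

ΔP = 1009 − 977 = 32 mb.
V ≈ 6.4 × 32^0.644 = 6.4 × 9.318 ≈ 59.634 kt.
59.634 × 1.151 ≈ 68.64 mph → 69 mph.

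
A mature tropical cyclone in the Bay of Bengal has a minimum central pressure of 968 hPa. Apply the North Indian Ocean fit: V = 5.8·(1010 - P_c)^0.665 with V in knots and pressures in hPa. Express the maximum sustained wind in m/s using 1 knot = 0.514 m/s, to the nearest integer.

ΔP = 1010 − 968 = 42 hPa.
V ≈ 5.8 × 42^0.665 = 5.8 × 12.008 ≈ 69.645 kt.
69.645 × 0.514 ≈ 35.80 m/s → 36 m/s.

36 m/s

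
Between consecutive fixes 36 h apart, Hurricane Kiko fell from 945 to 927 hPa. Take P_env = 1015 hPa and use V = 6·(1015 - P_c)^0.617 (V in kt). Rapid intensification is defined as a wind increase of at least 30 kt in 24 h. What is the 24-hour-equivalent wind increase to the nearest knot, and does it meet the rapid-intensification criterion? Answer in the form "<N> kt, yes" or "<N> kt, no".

8 kt, no

V₁: ΔP = 70, V ≈ 6 × 70^0.617 ≈ 82.52 kt.
V₂: ΔP = 88, V ≈ 6 × 88^0.617 ≈ 95.04 kt.
ΔV over 36 h = 12.52 kt → 24 h equivalent = 12.52 × 24/36 ≈ 8.35 kt.
8 kt < 30 kt ⇒ not rapid intensification.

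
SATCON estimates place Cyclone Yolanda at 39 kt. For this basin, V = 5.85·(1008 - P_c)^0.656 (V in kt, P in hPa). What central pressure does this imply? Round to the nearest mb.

ΔP = (V / 5.85)^(1/0.656) = (39/5.85)^1.524.
39/5.85 = 6.667; 6.667^1.524 ≈ 18.03 mb.
P_c = 1008 − 18.03 = 989.97 ≈ 990 mb.

990 mb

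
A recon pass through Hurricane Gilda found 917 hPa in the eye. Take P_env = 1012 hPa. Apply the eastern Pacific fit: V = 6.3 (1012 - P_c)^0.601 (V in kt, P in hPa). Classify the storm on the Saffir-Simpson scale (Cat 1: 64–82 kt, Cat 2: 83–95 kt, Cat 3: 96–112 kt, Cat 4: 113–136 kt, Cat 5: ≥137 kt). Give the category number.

ΔP = 1012 − 917 = 95 hPa.
V ≈ 6.3 × 95^0.601 = 6.3 × 15.44 ≈ 97 kt.
97 kt falls in the Category 3 band.

3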